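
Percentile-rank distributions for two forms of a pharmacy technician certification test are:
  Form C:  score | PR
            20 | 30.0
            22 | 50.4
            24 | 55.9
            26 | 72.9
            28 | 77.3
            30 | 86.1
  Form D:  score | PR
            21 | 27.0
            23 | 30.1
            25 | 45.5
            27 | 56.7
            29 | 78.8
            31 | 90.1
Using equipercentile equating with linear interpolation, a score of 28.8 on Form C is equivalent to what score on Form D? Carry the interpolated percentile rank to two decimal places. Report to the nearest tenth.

29.4

PR of 28.8 on Form C: 77.3 + (28.8 − 28)/(30 − 28) × (86.1 − 77.3) = 80.82
On Form D, PR 80.82 falls between score 29 (PR 78.8) and 31 (PR 90.1).
Interpolate: 29 + (80.82 − 78.8)/(90.1 − 78.8) × (31 − 29) = 29.4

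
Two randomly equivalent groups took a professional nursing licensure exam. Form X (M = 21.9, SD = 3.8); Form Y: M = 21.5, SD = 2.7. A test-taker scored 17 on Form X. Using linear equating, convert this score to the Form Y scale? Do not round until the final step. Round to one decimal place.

18.0

Linear equating: y = (SD_Y/SD_X)(x − M_X) + M_Y
y = (2.7/3.8)(17 − 21.9) + 21.5
y = 0.710526 × -4.9 + 21.5 = -3.4816 + 21.5 = 18.0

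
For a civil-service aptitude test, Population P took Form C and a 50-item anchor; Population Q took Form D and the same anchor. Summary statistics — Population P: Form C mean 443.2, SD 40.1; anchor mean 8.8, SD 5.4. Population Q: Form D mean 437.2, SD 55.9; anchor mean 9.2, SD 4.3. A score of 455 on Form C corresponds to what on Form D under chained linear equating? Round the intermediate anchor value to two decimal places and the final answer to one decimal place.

452.7

Form C → anchor (Population P): v = (5.4/40.1)(455 − 443.2) + 8.8 = 10.39
anchor → Form D (Population Q): y = (55.9/4.3)(10.39 − 9.2) + 437.2 = 452.7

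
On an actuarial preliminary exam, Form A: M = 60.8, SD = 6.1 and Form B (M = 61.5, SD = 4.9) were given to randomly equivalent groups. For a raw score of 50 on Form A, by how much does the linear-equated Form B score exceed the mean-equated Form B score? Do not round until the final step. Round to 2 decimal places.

Mean-equated: 50 + (61.5 − 60.8) = 50.70
Linear-equated: (4.9/6.1)(50 − 60.8) + 61.5 = 52.825
Difference = 52.825 − 50.70 = 2.12

2.12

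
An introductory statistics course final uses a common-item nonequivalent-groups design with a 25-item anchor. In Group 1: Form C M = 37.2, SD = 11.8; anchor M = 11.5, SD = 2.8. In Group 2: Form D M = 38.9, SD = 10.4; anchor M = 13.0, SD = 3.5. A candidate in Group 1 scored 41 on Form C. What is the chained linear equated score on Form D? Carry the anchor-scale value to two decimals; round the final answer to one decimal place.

Form C → anchor (Group 1): v = (2.8/11.8)(41 − 37.2) + 11.5 = 12.40
anchor → Form D (Group 2): y = (10.4/3.5)(12.40 − 13.0) + 38.9 = 37.1

37.1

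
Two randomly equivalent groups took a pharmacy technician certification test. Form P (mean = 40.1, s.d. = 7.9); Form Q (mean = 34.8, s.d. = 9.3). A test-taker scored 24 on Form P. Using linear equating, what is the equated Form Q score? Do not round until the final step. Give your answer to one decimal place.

Linear equating: y = (SD_Y/SD_X)(x − M_X) + M_Y
y = (9.3/7.9)(24 − 40.1) + 34.8
y = 1.177215 × -16.1 + 34.8 = -18.9532 + 34.8 = 15.8

15.8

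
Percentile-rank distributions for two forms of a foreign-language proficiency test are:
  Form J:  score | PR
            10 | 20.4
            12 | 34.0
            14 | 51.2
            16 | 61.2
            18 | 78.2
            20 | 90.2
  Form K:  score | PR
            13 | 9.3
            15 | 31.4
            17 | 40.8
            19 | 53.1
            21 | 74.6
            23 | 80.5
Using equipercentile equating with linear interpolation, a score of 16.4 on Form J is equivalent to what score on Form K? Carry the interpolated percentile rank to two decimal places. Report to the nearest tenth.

PR of 16.4 on Form J: 61.2 + (16.4 − 16)/(18 − 16) × (78.2 − 61.2) = 64.60
On Form K, PR 64.60 falls between score 19 (PR 53.1) and 21 (PR 74.6).
Interpolate: 19 + (64.60 − 53.1)/(74.6 − 53.1) × (21 − 19) = 20.1

20.1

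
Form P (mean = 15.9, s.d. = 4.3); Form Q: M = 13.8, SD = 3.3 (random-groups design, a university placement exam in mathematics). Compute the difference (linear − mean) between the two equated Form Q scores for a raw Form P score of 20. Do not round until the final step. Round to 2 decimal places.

Mean-equated: 20 + (13.8 − 15.9) = 17.90
Linear-equated: (3.3/4.3)(20 − 15.9) + 13.8 = 16.947
Difference = 16.947 − 17.90 = -0.95

-0.95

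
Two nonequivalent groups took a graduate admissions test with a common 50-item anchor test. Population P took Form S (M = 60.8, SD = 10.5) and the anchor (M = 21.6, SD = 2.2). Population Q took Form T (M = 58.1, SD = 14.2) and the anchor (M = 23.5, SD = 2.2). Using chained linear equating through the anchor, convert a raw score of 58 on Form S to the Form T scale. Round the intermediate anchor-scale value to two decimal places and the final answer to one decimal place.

42.0

Form S → anchor (Population P): v = (2.2/10.5)(58 − 60.8) + 21.6 = 21.01
anchor → Form T (Population Q): y = (14.2/2.2)(21.01 − 23.5) + 58.1 = 42.0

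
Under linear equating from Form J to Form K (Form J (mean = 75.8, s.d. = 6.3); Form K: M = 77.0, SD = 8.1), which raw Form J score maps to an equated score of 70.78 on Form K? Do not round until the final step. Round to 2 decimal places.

Invert y = (SD_Y/SD_X)(x − M_X) + M_Y:
x = (SD_X/SD_Y)(y − M_Y) + M_X = (6.3/8.1)(70.78 − 77.0) + 75.8
x = 0.777778 × -6.220 + 75.8 = 70.96

70.96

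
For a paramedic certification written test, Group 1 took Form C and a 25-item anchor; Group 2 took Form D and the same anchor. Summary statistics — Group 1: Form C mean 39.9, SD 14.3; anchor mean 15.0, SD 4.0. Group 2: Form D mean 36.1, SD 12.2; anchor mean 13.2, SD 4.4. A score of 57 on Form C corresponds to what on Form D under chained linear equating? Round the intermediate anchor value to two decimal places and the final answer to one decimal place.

54.3

Form C → anchor (Group 1): v = (4.0/14.3)(57 − 39.9) + 15.0 = 19.78
anchor → Form D (Group 2): y = (12.2/4.4)(19.78 − 13.2) + 36.1 = 54.3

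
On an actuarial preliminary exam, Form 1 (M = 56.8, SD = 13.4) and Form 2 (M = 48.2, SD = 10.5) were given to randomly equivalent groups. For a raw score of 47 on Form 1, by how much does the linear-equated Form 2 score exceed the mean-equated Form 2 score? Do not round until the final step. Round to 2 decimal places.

2.12

Mean-equated: 47 + (48.2 − 56.8) = 38.40
Linear-equated: (10.5/13.4)(47 − 56.8) + 48.2 = 40.521
Difference = 40.521 − 38.40 = 2.12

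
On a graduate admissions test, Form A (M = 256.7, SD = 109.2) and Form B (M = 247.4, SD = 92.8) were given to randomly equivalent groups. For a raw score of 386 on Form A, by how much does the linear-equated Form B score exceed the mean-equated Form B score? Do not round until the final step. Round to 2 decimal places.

Mean-equated: 386 + (247.4 − 256.7) = 376.70
Linear-equated: (92.8/109.2)(386 − 256.7) + 247.4 = 357.281
Difference = 357.281 − 376.70 = -19.42

-19.42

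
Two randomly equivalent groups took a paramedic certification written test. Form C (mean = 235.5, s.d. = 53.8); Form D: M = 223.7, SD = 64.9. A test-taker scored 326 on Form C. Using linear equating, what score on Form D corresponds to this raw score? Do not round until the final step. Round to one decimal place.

Linear equating: y = (SD_Y/SD_X)(x − M_X) + M_Y
y = (64.9/53.8)(326 − 235.5) + 223.7
y = 1.206320 × 90.5 + 223.7 = 109.1719 + 223.7 = 332.9

332.9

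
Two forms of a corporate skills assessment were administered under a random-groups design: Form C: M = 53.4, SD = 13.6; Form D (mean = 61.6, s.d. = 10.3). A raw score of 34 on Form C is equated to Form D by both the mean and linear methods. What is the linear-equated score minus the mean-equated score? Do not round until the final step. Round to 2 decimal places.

4.71

Mean-equated: 34 + (61.6 − 53.4) = 42.20
Linear-equated: (10.3/13.6)(34 − 53.4) + 61.6 = 46.907
Difference = 46.907 − 42.20 = 4.71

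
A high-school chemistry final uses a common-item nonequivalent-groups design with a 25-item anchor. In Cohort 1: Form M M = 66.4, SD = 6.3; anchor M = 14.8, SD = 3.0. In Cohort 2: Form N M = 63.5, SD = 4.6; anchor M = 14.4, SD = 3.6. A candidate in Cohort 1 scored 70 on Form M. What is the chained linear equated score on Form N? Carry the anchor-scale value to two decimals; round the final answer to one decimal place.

Form M → anchor (Cohort 1): v = (3.0/6.3)(70 − 66.4) + 14.8 = 16.51
anchor → Form N (Cohort 2): y = (4.6/3.6)(16.51 − 14.4) + 63.5 = 66.2

66.2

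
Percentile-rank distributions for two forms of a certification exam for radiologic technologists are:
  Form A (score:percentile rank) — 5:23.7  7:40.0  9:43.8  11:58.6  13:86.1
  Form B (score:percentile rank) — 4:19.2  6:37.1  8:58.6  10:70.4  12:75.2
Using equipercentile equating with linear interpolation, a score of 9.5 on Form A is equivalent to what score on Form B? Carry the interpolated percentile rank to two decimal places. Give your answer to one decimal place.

PR of 9.5 on Form A: 43.8 + (9.5 − 9)/(11 − 9) × (58.6 − 43.8) = 47.50
On Form B, PR 47.50 falls between score 6 (PR 37.1) and 8 (PR 58.6).
Interpolate: 6 + (47.50 − 37.1)/(58.6 − 37.1) × (8 − 6) = 7.0

7.0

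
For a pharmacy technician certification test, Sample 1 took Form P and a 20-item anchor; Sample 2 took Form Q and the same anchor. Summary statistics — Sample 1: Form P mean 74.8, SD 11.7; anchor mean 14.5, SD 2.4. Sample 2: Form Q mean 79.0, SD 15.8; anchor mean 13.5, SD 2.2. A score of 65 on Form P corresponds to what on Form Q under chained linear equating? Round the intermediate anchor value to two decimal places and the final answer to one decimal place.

Form P → anchor (Sample 1): v = (2.4/11.7)(65 − 74.8) + 14.5 = 12.49
anchor → Form Q (Sample 2): y = (15.8/2.2)(12.49 − 13.5) + 79.0 = 71.7

71.7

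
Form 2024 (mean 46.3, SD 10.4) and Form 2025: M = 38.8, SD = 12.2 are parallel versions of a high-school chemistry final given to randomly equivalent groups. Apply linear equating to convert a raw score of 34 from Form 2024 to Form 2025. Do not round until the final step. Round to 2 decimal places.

24.37

Linear equating: y = (SD_Y/SD_X)(x − M_X) + M_Y
y = (12.2/10.4)(34 − 46.3) + 38.8
y = 1.173077 × -12.3 + 38.8 = -14.4288 + 38.8 = 24.37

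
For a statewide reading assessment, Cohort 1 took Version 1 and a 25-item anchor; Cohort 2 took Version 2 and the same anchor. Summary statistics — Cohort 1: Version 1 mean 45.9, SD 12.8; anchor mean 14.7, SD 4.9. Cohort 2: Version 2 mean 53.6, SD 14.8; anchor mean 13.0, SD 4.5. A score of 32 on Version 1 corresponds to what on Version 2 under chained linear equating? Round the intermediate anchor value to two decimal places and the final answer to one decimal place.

Version 1 → anchor (Cohort 1): v = (4.9/12.8)(32 − 45.9) + 14.7 = 9.38
anchor → Version 2 (Cohort 2): y = (14.8/4.5)(9.38 − 13.0) + 53.6 = 41.7

41.7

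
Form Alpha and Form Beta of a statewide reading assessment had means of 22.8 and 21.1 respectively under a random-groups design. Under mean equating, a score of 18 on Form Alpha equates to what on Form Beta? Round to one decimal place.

16.3

Mean equating: y = x + (M_Y − M_X) = 18 + (21.1 − 22.8) = 16.3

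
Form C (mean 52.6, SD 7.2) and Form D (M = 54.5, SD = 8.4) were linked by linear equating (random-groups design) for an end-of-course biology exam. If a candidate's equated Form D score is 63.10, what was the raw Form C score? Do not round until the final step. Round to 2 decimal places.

59.97

Invert y = (SD_Y/SD_X)(x − M_X) + M_Y:
x = (SD_X/SD_Y)(y − M_Y) + M_X = (7.2/8.4)(63.10 − 54.5) + 52.6
x = 0.857143 × 8.600 + 52.6 = 59.97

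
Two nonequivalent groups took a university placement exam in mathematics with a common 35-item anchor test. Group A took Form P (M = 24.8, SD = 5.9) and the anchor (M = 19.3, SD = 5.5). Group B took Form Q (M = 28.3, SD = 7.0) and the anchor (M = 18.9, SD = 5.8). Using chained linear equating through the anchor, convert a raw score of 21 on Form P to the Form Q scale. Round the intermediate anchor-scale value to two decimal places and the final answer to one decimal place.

Form P → anchor (Group A): v = (5.5/5.9)(21 − 24.8) + 19.3 = 15.76
anchor → Form Q (Group B): y = (7.0/5.8)(15.76 − 18.9) + 28.3 = 24.5

24.5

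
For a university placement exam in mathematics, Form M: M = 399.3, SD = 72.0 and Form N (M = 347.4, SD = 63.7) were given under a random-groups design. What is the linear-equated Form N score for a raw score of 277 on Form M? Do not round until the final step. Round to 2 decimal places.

Linear equating: y = (SD_Y/SD_X)(x − M_X) + M_Y
y = (63.7/72.0)(277 − 399.3) + 347.4
y = 0.884722 × -122.3 + 347.4 = -108.2015 + 347.4 = 239.20

239.20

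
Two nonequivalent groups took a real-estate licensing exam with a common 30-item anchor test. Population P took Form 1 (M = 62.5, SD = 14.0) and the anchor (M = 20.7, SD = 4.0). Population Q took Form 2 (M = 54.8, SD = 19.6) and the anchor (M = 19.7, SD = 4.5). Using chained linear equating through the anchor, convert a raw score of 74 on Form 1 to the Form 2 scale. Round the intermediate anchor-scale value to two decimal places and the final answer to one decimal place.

73.5

Form 1 → anchor (Population P): v = (4.0/14.0)(74 − 62.5) + 20.7 = 23.99
anchor → Form 2 (Population Q): y = (19.6/4.5)(23.99 − 19.7) + 54.8 = 73.5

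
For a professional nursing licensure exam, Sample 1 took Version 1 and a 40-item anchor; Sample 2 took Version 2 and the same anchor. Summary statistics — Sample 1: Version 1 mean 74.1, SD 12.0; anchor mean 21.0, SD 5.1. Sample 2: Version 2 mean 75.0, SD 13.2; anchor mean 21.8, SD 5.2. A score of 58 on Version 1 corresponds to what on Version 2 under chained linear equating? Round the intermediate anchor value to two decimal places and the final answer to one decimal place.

55.6

Version 1 → anchor (Sample 1): v = (5.1/12.0)(58 − 74.1) + 21.0 = 14.16
anchor → Version 2 (Sample 2): y = (13.2/5.2)(14.16 − 21.8) + 75.0 = 55.6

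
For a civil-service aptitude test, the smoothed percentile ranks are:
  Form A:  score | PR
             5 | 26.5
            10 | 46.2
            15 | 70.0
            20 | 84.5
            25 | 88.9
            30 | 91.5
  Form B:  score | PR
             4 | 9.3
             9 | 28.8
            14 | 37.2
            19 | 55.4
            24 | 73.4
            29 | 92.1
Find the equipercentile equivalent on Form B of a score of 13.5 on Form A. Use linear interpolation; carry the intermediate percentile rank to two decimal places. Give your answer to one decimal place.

PR of 13.5 on Form A: 46.2 + (13.5 − 10)/(15 − 10) × (70.0 − 46.2) = 62.86
On Form B, PR 62.86 falls between score 19 (PR 55.4) and 24 (PR 73.4).
Interpolate: 19 + (62.86 − 55.4)/(73.4 − 55.4) × (24 − 19) = 21.1

21.1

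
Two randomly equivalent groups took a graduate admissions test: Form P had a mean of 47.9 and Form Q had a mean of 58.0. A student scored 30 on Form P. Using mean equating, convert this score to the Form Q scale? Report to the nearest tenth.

40.1

Mean equating: y = x + (M_Y − M_X) = 30 + (58.0 − 47.9) = 40.1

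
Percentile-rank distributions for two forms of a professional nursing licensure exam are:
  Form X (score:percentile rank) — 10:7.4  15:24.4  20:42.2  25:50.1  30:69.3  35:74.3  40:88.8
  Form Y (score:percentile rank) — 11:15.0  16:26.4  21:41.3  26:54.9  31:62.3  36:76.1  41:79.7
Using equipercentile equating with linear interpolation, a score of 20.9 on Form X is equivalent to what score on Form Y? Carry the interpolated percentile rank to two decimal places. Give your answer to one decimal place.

21.9

PR of 20.9 on Form X: 42.2 + (20.9 − 20)/(25 − 20) × (50.1 − 42.2) = 43.62
On Form Y, PR 43.62 falls between score 21 (PR 41.3) and 26 (PR 54.9).
Interpolate: 21 + (43.62 − 41.3)/(54.9 − 41.3) × (26 − 21) = 21.9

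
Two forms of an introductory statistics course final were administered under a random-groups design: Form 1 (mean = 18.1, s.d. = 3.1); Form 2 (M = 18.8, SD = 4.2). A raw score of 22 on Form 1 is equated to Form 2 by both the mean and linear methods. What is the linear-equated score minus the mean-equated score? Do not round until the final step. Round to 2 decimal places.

Mean-equated: 22 + (18.8 − 18.1) = 22.70
Linear-equated: (4.2/3.1)(22 − 18.1) + 18.8 = 24.084
Difference = 24.084 − 22.70 = 1.38

1.38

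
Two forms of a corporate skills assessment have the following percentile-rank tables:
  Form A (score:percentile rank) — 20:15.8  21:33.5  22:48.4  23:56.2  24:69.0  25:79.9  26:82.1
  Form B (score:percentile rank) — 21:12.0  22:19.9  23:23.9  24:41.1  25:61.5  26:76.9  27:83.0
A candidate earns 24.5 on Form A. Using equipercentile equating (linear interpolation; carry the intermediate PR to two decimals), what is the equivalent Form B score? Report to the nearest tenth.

PR of 24.5 on Form A: 69.0 + (24.5 − 24)/(25 − 24) × (79.9 − 69.0) = 74.45
On Form B, PR 74.45 falls between score 25 (PR 61.5) and 26 (PR 76.9).
Interpolate: 25 + (74.45 − 61.5)/(76.9 − 61.5) × (26 − 25) = 25.8

25.8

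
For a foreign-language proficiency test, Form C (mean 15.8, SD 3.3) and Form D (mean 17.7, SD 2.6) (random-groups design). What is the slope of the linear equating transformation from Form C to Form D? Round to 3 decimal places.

0.788

A = SD_Y / SD_X = 2.6 / 3.3 = 0.788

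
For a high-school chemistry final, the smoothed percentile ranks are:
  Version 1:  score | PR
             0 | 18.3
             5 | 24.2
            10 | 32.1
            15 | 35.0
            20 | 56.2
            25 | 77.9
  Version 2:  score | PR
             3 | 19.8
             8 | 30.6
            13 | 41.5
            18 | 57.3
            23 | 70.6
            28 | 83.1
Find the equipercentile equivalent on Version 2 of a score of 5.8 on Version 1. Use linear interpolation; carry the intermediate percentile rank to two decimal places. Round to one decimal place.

5.6

PR of 5.8 on Version 1: 24.2 + (5.8 − 5)/(10 − 5) × (32.1 − 24.2) = 25.46
On Version 2, PR 25.46 falls between score 3 (PR 19.8) and 8 (PR 30.6).
Interpolate: 3 + (25.46 − 19.8)/(30.6 − 19.8) × (8 − 3) = 5.6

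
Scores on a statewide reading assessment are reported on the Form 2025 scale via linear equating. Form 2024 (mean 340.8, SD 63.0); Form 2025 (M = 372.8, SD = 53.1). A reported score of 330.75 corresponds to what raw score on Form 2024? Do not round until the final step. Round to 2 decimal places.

Invert y = (SD_Y/SD_X)(x − M_X) + M_Y:
x = (SD_X/SD_Y)(y − M_Y) + M_X = (63.0/53.1)(330.75 − 372.8) + 340.8
x = 1.186441 × -42.050 + 340.8 = 290.91

290.91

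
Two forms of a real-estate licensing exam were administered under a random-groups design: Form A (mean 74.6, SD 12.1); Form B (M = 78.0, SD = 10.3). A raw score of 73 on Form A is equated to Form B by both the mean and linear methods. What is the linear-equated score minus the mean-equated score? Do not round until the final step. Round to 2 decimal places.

Mean-equated: 73 + (78.0 − 74.6) = 76.40
Linear-equated: (10.3/12.1)(73 − 74.6) + 78.0 = 76.638
Difference = 76.638 − 76.40 = 0.24

0.24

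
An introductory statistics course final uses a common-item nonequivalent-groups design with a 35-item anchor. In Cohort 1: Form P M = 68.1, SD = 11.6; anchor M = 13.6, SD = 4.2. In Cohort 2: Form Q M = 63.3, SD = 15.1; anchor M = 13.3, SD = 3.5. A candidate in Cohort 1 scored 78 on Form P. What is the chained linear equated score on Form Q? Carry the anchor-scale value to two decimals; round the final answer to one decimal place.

Form P → anchor (Cohort 1): v = (4.2/11.6)(78 − 68.1) + 13.6 = 17.18
anchor → Form Q (Cohort 2): y = (15.1/3.5)(17.18 − 13.3) + 63.3 = 80.0

80.0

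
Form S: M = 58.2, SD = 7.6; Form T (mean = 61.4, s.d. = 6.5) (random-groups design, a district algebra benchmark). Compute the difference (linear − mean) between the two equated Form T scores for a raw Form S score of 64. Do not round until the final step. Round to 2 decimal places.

-0.84

Mean-equated: 64 + (61.4 − 58.2) = 67.20
Linear-equated: (6.5/7.6)(64 − 58.2) + 61.4 = 66.361
Difference = 66.361 − 67.20 = -0.84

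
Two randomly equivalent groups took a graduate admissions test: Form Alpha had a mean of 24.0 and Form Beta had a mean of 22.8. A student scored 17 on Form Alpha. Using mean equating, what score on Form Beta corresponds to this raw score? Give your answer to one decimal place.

Mean equating: y = x + (M_Y − M_X) = 17 + (22.8 − 24.0) = 15.8

15.8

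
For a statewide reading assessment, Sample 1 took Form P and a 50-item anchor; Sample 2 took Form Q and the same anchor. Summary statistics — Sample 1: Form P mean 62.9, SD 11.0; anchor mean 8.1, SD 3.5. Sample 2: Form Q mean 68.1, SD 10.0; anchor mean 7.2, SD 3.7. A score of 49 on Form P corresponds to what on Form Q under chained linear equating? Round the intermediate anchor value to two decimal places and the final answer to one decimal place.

58.6

Form P → anchor (Sample 1): v = (3.5/11.0)(49 − 62.9) + 8.1 = 3.68
anchor → Form Q (Sample 2): y = (10.0/3.7)(3.68 − 7.2) + 68.1 = 58.6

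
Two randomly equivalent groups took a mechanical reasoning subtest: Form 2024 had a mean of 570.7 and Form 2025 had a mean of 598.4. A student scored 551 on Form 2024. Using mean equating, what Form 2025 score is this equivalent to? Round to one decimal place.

Mean equating: y = x + (M_Y − M_X) = 551 + (598.4 − 570.7) = 578.7

578.7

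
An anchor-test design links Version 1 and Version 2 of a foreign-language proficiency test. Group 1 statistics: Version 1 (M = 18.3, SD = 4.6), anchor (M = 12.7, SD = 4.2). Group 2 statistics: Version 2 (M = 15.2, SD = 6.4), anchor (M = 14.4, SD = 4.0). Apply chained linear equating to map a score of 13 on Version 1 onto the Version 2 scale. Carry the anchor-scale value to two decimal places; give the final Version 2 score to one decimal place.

Version 1 → anchor (Group 1): v = (4.2/4.6)(13 − 18.3) + 12.7 = 7.86
anchor → Version 2 (Group 2): y = (6.4/4.0)(7.86 − 14.4) + 15.2 = 4.7

4.7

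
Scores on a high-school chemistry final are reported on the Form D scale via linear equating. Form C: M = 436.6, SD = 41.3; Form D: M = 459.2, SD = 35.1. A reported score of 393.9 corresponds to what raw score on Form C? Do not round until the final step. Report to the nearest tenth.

Invert y = (SD_Y/SD_X)(x − M_X) + M_Y:
x = (SD_X/SD_Y)(y − M_Y) + M_X = (41.3/35.1)(393.9 − 459.2) + 436.6
x = 1.176638 × -65.300 + 436.6 = 359.8

359.8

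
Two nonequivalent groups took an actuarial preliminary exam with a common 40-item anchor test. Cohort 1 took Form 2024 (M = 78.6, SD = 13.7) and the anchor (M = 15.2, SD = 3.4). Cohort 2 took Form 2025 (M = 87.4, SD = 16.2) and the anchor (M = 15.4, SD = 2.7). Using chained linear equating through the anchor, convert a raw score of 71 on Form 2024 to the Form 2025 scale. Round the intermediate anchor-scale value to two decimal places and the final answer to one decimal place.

74.9

Form 2024 → anchor (Cohort 1): v = (3.4/13.7)(71 − 78.6) + 15.2 = 13.31
anchor → Form 2025 (Cohort 2): y = (16.2/2.7)(13.31 − 15.4) + 87.4 = 74.9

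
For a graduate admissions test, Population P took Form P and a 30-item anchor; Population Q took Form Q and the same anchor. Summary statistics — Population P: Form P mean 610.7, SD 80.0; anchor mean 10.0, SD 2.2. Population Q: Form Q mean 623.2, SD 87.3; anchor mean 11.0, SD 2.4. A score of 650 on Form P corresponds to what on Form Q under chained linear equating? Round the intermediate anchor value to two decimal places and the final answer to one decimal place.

626.1

Form P → anchor (Population P): v = (2.2/80.0)(650 − 610.7) + 10.0 = 11.08
anchor → Form Q (Population Q): y = (87.3/2.4)(11.08 − 11.0) + 623.2 = 626.1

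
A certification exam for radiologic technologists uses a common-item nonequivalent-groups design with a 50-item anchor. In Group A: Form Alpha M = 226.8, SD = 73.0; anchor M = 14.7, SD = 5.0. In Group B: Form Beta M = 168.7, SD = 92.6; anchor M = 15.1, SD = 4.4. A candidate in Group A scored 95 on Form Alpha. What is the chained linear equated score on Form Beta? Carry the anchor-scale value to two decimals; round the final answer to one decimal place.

Form Alpha → anchor (Group A): v = (5.0/73.0)(95 − 226.8) + 14.7 = 5.67
anchor → Form Beta (Group B): y = (92.6/4.4)(5.67 − 15.1) + 168.7 = -29.8

-29.8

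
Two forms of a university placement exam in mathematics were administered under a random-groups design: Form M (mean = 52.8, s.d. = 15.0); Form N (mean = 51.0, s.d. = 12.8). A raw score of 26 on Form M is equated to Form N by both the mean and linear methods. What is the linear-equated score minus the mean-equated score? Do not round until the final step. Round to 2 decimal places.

3.93

Mean-equated: 26 + (51.0 − 52.8) = 24.20
Linear-equated: (12.8/15.0)(26 − 52.8) + 51.0 = 28.131
Difference = 28.131 − 24.20 = 3.93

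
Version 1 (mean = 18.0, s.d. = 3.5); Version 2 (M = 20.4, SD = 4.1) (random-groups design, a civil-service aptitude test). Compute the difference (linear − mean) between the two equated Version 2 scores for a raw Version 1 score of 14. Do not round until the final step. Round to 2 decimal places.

-0.69

Mean-equated: 14 + (20.4 − 18.0) = 16.40
Linear-equated: (4.1/3.5)(14 − 18.0) + 20.4 = 15.714
Difference = 15.714 − 16.40 = -0.69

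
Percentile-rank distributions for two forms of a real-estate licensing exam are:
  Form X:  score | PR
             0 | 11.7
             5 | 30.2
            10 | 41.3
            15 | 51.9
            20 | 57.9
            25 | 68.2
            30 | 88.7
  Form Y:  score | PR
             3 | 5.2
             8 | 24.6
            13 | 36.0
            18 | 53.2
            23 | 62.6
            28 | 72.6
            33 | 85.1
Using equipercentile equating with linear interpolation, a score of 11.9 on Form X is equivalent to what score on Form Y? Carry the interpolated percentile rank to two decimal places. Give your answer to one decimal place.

15.7

PR of 11.9 on Form X: 41.3 + (11.9 − 10)/(15 − 10) × (51.9 − 41.3) = 45.33
On Form Y, PR 45.33 falls between score 13 (PR 36.0) and 18 (PR 53.2).
Interpolate: 13 + (45.33 − 36.0)/(53.2 − 36.0) × (18 − 13) = 15.7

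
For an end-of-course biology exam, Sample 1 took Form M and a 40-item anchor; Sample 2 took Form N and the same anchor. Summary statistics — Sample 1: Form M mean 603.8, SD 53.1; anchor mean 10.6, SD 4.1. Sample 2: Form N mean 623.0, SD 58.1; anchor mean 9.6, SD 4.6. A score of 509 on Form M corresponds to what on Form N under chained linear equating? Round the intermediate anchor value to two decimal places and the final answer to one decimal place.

543.2

Form M → anchor (Sample 1): v = (4.1/53.1)(509 − 603.8) + 10.6 = 3.28
anchor → Form N (Sample 2): y = (58.1/4.6)(3.28 − 9.6) + 623.0 = 543.2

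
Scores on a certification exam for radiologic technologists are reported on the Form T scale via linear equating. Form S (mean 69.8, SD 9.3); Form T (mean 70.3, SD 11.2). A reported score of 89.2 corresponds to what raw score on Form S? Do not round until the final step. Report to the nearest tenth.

85.5

Invert y = (SD_Y/SD_X)(x − M_X) + M_Y:
x = (SD_X/SD_Y)(y − M_Y) + M_X = (9.3/11.2)(89.2 − 70.3) + 69.8
x = 0.830357 × 18.900 + 69.8 = 85.5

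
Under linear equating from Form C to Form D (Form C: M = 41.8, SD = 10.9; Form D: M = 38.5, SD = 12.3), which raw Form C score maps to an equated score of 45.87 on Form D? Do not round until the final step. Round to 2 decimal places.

Invert y = (SD_Y/SD_X)(x − M_X) + M_Y:
x = (SD_X/SD_Y)(y − M_Y) + M_X = (10.9/12.3)(45.87 − 38.5) + 41.8
x = 0.886179 × 7.370 + 41.8 = 48.33

48.33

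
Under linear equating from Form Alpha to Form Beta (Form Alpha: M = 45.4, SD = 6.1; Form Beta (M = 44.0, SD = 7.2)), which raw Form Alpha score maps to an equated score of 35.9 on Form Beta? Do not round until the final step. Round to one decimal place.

Invert y = (SD_Y/SD_X)(x − M_X) + M_Y:
x = (SD_X/SD_Y)(y − M_Y) + M_X = (6.1/7.2)(35.9 − 44.0) + 45.4
x = 0.847222 × -8.100 + 45.4 = 38.5

38.5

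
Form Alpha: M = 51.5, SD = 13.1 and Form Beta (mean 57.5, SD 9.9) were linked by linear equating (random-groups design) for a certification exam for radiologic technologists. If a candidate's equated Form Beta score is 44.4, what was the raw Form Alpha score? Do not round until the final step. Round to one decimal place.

Invert y = (SD_Y/SD_X)(x − M_X) + M_Y:
x = (SD_X/SD_Y)(y − M_Y) + M_X = (13.1/9.9)(44.4 − 57.5) + 51.5
x = 1.323232 × -13.100 + 51.5 = 34.2

34.2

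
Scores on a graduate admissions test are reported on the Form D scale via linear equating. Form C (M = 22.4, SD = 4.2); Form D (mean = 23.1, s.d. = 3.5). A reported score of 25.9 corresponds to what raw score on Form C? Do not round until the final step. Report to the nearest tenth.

25.8

Invert y = (SD_Y/SD_X)(x − M_X) + M_Y:
x = (SD_X/SD_Y)(y − M_Y) + M_X = (4.2/3.5)(25.9 − 23.1) + 22.4
x = 1.200000 × 2.800 + 22.4 = 25.8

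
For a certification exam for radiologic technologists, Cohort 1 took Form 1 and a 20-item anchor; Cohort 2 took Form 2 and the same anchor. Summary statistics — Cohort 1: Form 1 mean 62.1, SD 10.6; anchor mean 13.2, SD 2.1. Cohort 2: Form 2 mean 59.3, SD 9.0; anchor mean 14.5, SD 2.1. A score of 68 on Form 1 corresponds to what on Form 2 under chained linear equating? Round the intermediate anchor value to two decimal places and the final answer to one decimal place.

58.7

Form 1 → anchor (Cohort 1): v = (2.1/10.6)(68 − 62.1) + 13.2 = 14.37
anchor → Form 2 (Cohort 2): y = (9.0/2.1)(14.37 − 14.5) + 59.3 = 58.7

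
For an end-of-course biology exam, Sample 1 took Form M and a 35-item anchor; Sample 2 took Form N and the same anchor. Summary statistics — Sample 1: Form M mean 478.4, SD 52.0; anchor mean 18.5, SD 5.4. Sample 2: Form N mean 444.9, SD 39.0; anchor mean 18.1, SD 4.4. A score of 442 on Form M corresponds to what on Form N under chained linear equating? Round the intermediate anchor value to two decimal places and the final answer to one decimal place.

Form M → anchor (Sample 1): v = (5.4/52.0)(442 − 478.4) + 18.5 = 14.72
anchor → Form N (Sample 2): y = (39.0/4.4)(14.72 − 18.1) + 444.9 = 414.9

414.9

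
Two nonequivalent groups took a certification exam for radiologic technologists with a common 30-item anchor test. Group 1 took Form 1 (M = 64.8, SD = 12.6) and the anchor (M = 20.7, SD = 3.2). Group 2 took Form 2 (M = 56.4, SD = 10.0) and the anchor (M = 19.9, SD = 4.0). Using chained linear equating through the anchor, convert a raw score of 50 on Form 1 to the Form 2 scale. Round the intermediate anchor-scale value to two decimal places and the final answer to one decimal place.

49.0

Form 1 → anchor (Group 1): v = (3.2/12.6)(50 − 64.8) + 20.7 = 16.94
anchor → Form 2 (Group 2): y = (10.0/4.0)(16.94 − 19.9) + 56.4 = 49.0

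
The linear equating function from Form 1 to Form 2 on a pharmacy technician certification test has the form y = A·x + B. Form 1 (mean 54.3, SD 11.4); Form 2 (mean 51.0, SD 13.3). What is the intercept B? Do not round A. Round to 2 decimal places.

-12.35

A = SD_Y / SD_X = 13.3 / 11.4 = 1.166667
B = M_Y − A·M_X = 51.0 − 1.166667 × 54.3 = -12.35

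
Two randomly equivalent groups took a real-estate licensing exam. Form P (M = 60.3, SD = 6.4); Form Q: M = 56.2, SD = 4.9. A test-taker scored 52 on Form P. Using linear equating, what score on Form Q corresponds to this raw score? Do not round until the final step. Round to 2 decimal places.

49.85

Linear equating: y = (SD_Y/SD_X)(x − M_X) + M_Y
y = (4.9/6.4)(52 − 60.3) + 56.2
y = 0.765625 × -8.3 + 56.2 = -6.3547 + 56.2 = 49.85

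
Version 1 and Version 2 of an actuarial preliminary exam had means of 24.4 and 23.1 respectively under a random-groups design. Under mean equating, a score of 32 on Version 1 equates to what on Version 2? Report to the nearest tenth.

30.7

Mean equating: y = x + (M_Y − M_X) = 32 + (23.1 − 24.4) = 30.7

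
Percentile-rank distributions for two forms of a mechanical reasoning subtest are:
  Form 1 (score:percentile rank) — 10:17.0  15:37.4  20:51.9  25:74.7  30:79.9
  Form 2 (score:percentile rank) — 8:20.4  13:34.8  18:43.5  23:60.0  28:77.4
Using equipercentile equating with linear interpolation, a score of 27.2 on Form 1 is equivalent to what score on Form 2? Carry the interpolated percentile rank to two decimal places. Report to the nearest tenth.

27.9

PR of 27.2 on Form 1: 74.7 + (27.2 − 25)/(30 − 25) × (79.9 − 74.7) = 76.99
On Form 2, PR 76.99 falls between score 23 (PR 60.0) and 28 (PR 77.4).
Interpolate: 23 + (76.99 − 60.0)/(77.4 − 60.0) × (28 − 23) = 27.9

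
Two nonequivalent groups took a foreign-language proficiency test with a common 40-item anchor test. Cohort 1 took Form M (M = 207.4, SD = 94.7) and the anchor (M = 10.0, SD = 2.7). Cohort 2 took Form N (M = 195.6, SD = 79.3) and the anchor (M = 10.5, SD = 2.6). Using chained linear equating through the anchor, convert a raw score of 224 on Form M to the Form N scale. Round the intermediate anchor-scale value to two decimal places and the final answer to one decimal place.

Form M → anchor (Cohort 1): v = (2.7/94.7)(224 − 207.4) + 10.0 = 10.47
anchor → Form N (Cohort 2): y = (79.3/2.6)(10.47 − 10.5) + 195.6 = 194.7

194.7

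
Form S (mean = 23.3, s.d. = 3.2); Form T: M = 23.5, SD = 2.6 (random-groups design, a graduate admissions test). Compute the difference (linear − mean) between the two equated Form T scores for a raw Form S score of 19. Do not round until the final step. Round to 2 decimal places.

Mean-equated: 19 + (23.5 − 23.3) = 19.20
Linear-equated: (2.6/3.2)(19 − 23.3) + 23.5 = 20.006
Difference = 20.006 − 19.20 = 0.81

0.81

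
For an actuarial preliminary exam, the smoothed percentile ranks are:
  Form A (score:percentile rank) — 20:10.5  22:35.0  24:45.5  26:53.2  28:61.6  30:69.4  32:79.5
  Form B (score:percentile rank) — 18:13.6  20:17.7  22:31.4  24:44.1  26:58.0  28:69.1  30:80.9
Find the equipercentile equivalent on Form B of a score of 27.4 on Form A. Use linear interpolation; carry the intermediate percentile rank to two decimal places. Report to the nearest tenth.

26.2

PR of 27.4 on Form A: 53.2 + (27.4 − 26)/(28 − 26) × (61.6 − 53.2) = 59.08
On Form B, PR 59.08 falls between score 26 (PR 58.0) and 28 (PR 69.1).
Interpolate: 26 + (59.08 − 58.0)/(69.1 − 58.0) × (28 − 26) = 26.2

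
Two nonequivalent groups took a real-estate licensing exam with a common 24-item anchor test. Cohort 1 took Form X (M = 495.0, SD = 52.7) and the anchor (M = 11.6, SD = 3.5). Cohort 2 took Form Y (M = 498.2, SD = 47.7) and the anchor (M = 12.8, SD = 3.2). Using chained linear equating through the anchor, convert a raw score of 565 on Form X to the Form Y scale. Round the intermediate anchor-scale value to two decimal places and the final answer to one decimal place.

Form X → anchor (Cohort 1): v = (3.5/52.7)(565 − 495.0) + 11.6 = 16.25
anchor → Form Y (Cohort 2): y = (47.7/3.2)(16.25 − 12.8) + 498.2 = 549.6

549.6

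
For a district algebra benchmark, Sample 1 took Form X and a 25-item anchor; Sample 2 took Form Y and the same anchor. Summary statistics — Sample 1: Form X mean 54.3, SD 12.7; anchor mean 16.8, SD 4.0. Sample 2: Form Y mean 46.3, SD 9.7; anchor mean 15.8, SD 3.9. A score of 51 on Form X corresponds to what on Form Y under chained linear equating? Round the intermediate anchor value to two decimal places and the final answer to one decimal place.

46.2

Form X → anchor (Sample 1): v = (4.0/12.7)(51 − 54.3) + 16.8 = 15.76
anchor → Form Y (Sample 2): y = (9.7/3.9)(15.76 − 15.8) + 46.3 = 46.2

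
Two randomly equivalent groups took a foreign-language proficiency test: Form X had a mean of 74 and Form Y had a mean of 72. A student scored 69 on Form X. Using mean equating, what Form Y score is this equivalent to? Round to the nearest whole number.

Mean equating: y = x + (M_Y − M_X) = 69 + (72 − 74) = 67

67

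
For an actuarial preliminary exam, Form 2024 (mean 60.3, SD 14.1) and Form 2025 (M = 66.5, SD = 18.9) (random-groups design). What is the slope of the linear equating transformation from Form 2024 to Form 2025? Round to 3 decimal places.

A = SD_Y / SD_X = 18.9 / 14.1 = 1.340

1.340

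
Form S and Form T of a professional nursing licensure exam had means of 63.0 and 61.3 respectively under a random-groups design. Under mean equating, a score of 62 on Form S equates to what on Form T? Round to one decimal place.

Mean equating: y = x + (M_Y − M_X) = 62 + (61.3 − 63.0) = 60.3

60.3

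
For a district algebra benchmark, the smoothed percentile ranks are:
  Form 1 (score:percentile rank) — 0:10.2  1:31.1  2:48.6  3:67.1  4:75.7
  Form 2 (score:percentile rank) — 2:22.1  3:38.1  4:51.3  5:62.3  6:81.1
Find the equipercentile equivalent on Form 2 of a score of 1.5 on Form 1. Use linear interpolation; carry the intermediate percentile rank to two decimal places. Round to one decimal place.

3.1

PR of 1.5 on Form 1: 31.1 + (1.5 − 1)/(2 − 1) × (48.6 − 31.1) = 39.85
On Form 2, PR 39.85 falls between score 3 (PR 38.1) and 4 (PR 51.3).
Interpolate: 3 + (39.85 − 38.1)/(51.3 − 38.1) × (4 − 3) = 3.1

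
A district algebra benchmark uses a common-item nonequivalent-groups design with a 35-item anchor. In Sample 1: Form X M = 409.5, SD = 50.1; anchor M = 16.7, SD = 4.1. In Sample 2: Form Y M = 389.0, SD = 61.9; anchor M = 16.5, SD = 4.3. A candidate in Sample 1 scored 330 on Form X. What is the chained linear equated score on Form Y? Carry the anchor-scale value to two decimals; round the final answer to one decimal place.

298.2

Form X → anchor (Sample 1): v = (4.1/50.1)(330 − 409.5) + 16.7 = 10.19
anchor → Form Y (Sample 2): y = (61.9/4.3)(10.19 − 16.5) + 389.0 = 298.2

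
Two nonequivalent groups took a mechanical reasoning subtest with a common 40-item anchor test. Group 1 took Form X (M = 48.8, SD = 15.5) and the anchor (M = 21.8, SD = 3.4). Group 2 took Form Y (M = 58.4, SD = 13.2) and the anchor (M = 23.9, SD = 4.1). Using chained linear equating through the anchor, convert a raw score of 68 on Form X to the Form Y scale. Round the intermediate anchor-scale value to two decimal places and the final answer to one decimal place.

65.2

Form X → anchor (Group 1): v = (3.4/15.5)(68 − 48.8) + 21.8 = 26.01
anchor → Form Y (Group 2): y = (13.2/4.1)(26.01 − 23.9) + 58.4 = 65.2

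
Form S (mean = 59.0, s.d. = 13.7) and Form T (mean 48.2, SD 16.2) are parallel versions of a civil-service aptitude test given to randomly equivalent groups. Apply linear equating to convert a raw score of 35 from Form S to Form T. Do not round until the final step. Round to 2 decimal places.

19.82

Linear equating: y = (SD_Y/SD_X)(x − M_X) + M_Y
y = (16.2/13.7)(35 − 59.0) + 48.2
y = 1.182482 × -24.0 + 48.2 = -28.3796 + 48.2 = 19.82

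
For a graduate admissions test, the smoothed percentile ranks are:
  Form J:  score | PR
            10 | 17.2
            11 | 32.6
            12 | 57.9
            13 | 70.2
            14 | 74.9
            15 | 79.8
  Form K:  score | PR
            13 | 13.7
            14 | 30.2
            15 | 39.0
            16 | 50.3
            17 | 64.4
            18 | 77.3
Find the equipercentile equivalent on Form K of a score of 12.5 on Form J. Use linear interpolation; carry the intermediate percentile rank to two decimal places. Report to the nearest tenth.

PR of 12.5 on Form J: 57.9 + (12.5 − 12)/(13 − 12) × (70.2 − 57.9) = 64.05
On Form K, PR 64.05 falls between score 16 (PR 50.3) and 17 (PR 64.4).
Interpolate: 16 + (64.05 − 50.3)/(64.4 − 50.3) × (17 − 16) = 17.0

17.0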